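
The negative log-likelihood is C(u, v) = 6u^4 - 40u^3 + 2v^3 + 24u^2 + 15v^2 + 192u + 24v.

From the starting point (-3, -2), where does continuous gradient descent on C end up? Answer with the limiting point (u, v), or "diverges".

(-1, -1)

C is separable, so gradient descent decouples: u follows -∂C/∂u, v follows -∂C/∂v.
∂C/∂u = 24(u - 4)(u - 2)(u + 1); at u=-3 this is -1680, so u increases.
∂C/∂v = 6(v + 1)(v + 4); at v=-2 this is -12, so v increases.
u converges to its nearest critical value -1 (a local min of the u-part); v converges to -1. The iterate converges to (-1, -1).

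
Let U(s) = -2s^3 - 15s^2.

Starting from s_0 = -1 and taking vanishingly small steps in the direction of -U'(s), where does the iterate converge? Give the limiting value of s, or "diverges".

-5

U'(s) = -6s(s + 5), so U'(-1) = 24.
Gradient descent moves in the -U' direction, i.e. s is decreasing.
The nearest critical point in that direction is s = -5, where U'' = 30 > 0 (a local minimum). The iterate converges there.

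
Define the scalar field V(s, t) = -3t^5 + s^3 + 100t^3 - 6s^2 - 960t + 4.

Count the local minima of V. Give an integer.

2

V separates as a function of s plus a function of t, so ∇V=0 decouples.
∂V/∂s = 3s(s - 4) = 0 at s ∈ {0, 4}; ∂V/∂t = -15(t - 4)(t - 2)(t + 2)(t + 4) = 0 at t ∈ {-4, -2, 2, 4}.
The Hessian is diagonal: diag(V_ss, V_tt). Second derivatives: V_ss(0)=-12, V_ss(4)=12; V_tt(-4)=1440, V_tt(-2)=-720, V_tt(2)=720, V_tt(4)=-1440.
Local minima occur where both diagonal entries positive: (4, -4), (4, 2). Count: 2.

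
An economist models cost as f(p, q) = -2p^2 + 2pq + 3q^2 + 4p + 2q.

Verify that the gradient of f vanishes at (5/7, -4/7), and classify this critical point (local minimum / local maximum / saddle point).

saddle point

∇f = (-4p + 2q + 4, 2p + 6q + 2); substituting (5/7, -4/7) gives ∇f = (0, 0), so (5/7, -4/7) is indeed a critical point.
The Hessian of f is constant: H = [[-4, 2], [2, 6]].
det(H) = (-4)·6 − 2² = -28.
Since det(H) < 0, H is indefinite and the critical point is a saddle point.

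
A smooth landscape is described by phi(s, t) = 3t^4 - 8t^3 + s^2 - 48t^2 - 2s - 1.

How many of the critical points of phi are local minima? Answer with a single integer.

2

phi separates as a function of s plus a function of t, so ∇phi=0 decouples.
∂phi/∂s = 2(s - 1) = 0 at s ∈ {1}; ∂phi/∂t = 12t(t - 4)(t + 2) = 0 at t ∈ {-2, 0, 4}.
The Hessian is diagonal: diag(phi_ss, phi_tt). Second derivatives: phi_ss(1)=2; phi_tt(-2)=144, phi_tt(0)=-96, phi_tt(4)=288.
Local minima occur where both diagonal entries positive: (1, -2), (1, 4). Count: 2.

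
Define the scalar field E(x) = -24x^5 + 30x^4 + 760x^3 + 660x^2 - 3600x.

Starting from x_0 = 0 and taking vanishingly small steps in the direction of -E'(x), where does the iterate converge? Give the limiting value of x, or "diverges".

E'(x) = -120(x - 5)(x - 1)(x + 2)(x + 3), so E'(0) = -3600.
Gradient descent moves in the -E' direction, i.e. x is increasing.
The nearest critical point in that direction is x = 1, where E'' = 5760 > 0 (a local minimum). The iterate converges there.

1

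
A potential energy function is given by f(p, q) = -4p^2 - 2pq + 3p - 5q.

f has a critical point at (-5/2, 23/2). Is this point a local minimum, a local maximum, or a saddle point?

The Hessian of f is constant: H = [[-8, -2], [-2, 0]].
det(H) = (-8)·0 − (-2)² = -4.
Since det(H) < 0, H is indefinite and the critical point is a saddle point.

saddle point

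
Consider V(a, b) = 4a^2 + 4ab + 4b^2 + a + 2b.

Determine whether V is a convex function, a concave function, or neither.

V is quadratic, so its Hessian is the constant matrix H = [[8, 4], [4, 8]].
det(H) = 48, tr(H) = 16.
det(H) > 0 and tr(H) > 0, so H is positive definite everywhere: convex.

convex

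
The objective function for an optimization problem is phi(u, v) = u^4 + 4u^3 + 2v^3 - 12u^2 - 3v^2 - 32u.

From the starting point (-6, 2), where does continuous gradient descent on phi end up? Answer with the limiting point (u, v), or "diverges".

(-4, 1)

phi is separable, so gradient descent decouples: u follows -∂phi/∂u, v follows -∂phi/∂v.
∂phi/∂u = 4(u - 2)(u + 1)(u + 4); at u=-6 this is -320, so u increases.
∂phi/∂v = 6v(v - 1); at v=2 this is 12, so v decreases.
u converges to its nearest critical value -4 (a local min of the u-part); v converges to 1. The iterate converges to (-4, 1).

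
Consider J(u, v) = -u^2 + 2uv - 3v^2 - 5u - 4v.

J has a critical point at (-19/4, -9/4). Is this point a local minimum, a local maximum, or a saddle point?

local maximum

The Hessian of J is constant: H = [[-2, 2], [2, -6]].
det(H) = (-2)·(-6) − 2² = 8.
det(H) > 0 and tr(H) = -8 < 0, so H is negative definite and the point is a local maximum.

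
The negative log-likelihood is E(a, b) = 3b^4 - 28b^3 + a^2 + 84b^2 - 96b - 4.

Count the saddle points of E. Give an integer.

1

E separates as a function of a plus a function of b, so ∇E=0 decouples.
∂E/∂a = 2a = 0 at a ∈ {0}; ∂E/∂b = 12(b - 4)(b - 2)(b - 1) = 0 at b ∈ {1, 2, 4}.
The Hessian is diagonal: diag(E_aa, E_bb). Second derivatives: E_aa(0)=2; E_bb(1)=36, E_bb(2)=-24, E_bb(4)=72.
Saddle points occur where the two diagonal entries have opposite signs: (0, 2). Count: 1.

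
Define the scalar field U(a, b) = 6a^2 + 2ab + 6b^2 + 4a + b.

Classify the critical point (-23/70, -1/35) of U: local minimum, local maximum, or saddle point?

local minimum

The Hessian of U is constant: H = [[12, 2], [2, 12]].
det(H) = 12·12 − 2² = 140.
det(H) > 0 and tr(H) = 24 > 0, so H is positive definite and the point is a local minimum.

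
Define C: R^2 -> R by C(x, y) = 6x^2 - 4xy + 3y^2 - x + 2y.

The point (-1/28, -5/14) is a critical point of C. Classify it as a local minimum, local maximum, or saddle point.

local minimum

The Hessian of C is constant: H = [[12, -4], [-4, 6]].
det(H) = 12·6 − (-4)² = 56.
det(H) > 0 and tr(H) = 18 > 0, so H is positive definite and the point is a local minimum.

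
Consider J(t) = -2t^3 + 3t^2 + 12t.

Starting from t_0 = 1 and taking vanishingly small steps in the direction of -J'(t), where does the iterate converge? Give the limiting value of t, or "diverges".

J'(t) = -6(t - 2)(t + 1), so J'(1) = 12.
Gradient descent moves in the -J' direction, i.e. t is decreasing.
The nearest critical point in that direction is t = -1, where J'' = 18 > 0 (a local minimum). The iterate converges there.

-1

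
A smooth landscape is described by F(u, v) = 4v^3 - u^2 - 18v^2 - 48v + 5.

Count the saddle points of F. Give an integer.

F separates as a function of u plus a function of v, so ∇F=0 decouples.
∂F/∂u = -2u = 0 at u ∈ {0}; ∂F/∂v = 12(v - 4)(v + 1) = 0 at v ∈ {-1, 4}.
The Hessian is diagonal: diag(F_uu, F_vv). Second derivatives: F_uu(0)=-2; F_vv(-1)=-60, F_vv(4)=60.
Saddle points occur where the two diagonal entries have opposite signs: (0, 4). Count: 1.

1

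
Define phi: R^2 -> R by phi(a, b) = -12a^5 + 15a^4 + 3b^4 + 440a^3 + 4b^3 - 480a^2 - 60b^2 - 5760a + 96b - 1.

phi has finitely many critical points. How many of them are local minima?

phi separates as a function of a plus a function of b, so ∇phi=0 decouples.
∂phi/∂a = -60(a - 4)(a - 3)(a + 2)(a + 4) = 0 at a ∈ {-4, -2, 3, 4}; ∂phi/∂b = 12(b - 2)(b - 1)(b + 4) = 0 at b ∈ {-4, 1, 2}.
The Hessian is diagonal: diag(phi_aa, phi_bb). Second derivatives: phi_aa(-4)=6720, phi_aa(-2)=-3600, phi_aa(3)=2100, phi_aa(4)=-2880; phi_bb(-4)=360, phi_bb(1)=-60, phi_bb(2)=72.
Local minima occur where both diagonal entries positive: (-4, -4), (-4, 2), (3, -4), (3, 2). Count: 4.

4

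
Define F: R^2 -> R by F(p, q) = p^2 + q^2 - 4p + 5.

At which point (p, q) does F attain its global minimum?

F(p,q) separates as A(p) + B(q) + 5, so its minimum is min A + min B + 5.
A'(p) = 2p - 4 vanishes at p ∈ {2}; B'(q) = 2q vanishes at q ∈ {0}.
Local minima of A (where A''>0): A(2)=-4. Local minima of B: B(0)=0.
So the global minimum of F is A(2) + B(0) + 5 = -4 + 0 + 5 = 1, attained at (2, 0).

(2, 0)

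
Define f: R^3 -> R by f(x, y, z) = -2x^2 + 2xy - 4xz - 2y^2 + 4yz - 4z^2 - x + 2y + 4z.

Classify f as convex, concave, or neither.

f is quadratic, so its Hessian is the constant matrix H = [[-4, 2, -4], [2, -4, 4], [-4, 4, -8]].
Leading principal minors: -4, 12, -32.
Signs alternate −, +, − ⇒ H ≺ 0 ⇒ concave.

concave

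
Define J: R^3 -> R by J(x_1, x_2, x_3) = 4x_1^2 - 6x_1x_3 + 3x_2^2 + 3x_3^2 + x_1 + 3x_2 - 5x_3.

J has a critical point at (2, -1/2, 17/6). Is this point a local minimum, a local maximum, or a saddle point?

local minimum

The Hessian is constant: H = [[8, 0, -6], [0, 6, 0], [-6, 0, 6]].
Leading principal minors: Δ₁ = 8, Δ₂ = 48, Δ₃ = 72.
All leading minors are positive, so H is positive definite: a local minimum.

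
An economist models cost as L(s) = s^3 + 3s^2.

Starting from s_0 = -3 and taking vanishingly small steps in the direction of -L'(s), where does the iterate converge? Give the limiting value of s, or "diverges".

L'(s) = 3s(s + 2), so L'(-3) = 9.
Gradient descent moves in the -L' direction, i.e. s is decreasing.
There is no critical point below s=-3, and L' keeps the same sign, so the iterate runs off to −∞.

diverges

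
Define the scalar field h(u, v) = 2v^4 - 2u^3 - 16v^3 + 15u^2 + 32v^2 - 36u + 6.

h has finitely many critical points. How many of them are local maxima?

1

h separates as a function of u plus a function of v, so ∇h=0 decouples.
∂h/∂u = -6(u - 3)(u - 2) = 0 at u ∈ {2, 3}; ∂h/∂v = 8v(v - 4)(v - 2) = 0 at v ∈ {0, 2, 4}.
The Hessian is diagonal: diag(h_uu, h_vv). Second derivatives: h_uu(2)=6, h_uu(3)=-6; h_vv(0)=64, h_vv(2)=-32, h_vv(4)=64.
Local maxima occur where both diagonal entries negative: (3, 2). Count: 1.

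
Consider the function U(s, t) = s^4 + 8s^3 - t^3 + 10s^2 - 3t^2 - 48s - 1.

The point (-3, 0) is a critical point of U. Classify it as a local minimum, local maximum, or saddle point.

The mixed partial ∂²U/∂s∂t is 0, so the Hessian at any point is diag(U_ss, U_tt) = diag(4(3s^2 + 12s + 5), -6(t + 1)).
At (-3, 0): H = diag(-16, -6).
Both eigenvalues are negative, so H is negative definite: a local maximum.

local maximum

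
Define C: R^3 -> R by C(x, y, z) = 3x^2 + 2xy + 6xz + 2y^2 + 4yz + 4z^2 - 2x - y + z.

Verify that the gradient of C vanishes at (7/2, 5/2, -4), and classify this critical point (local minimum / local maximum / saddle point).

∇C = (6x + 2y + 6z - 2, 2x + 4y + 4z - 1, 6x + 4y + 8z + 1); substituting (7/2, 5/2, -4) gives ∇C = (0, 0, 0), so (7/2, 5/2, -4) is indeed a critical point.
The Hessian is constant: H = [[6, 2, 6], [2, 4, 4], [6, 4, 8]].
Leading principal minors: Δ₁ = 6, Δ₂ = 20, Δ₃ = 16.
All leading minors are positive, so H is positive definite: a local minimum.

local minimum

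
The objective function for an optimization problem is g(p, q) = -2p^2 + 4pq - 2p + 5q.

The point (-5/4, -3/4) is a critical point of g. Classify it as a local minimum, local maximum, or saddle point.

The Hessian of g is constant: H = [[-4, 4], [4, 0]].
det(H) = (-4)·0 − 4² = -16.
Since det(H) < 0, H is indefinite and the critical point is a saddle point.

saddle point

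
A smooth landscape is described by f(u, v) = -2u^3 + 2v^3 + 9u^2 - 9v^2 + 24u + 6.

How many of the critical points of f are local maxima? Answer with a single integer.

f separates as a function of u plus a function of v, so ∇f=0 decouples.
∂f/∂u = -6(u - 4)(u + 1) = 0 at u ∈ {-1, 4}; ∂f/∂v = 6v(v - 3) = 0 at v ∈ {0, 3}.
The Hessian is diagonal: diag(f_uu, f_vv). Second derivatives: f_uu(-1)=30, f_uu(4)=-30; f_vv(0)=-18, f_vv(3)=18.
Local maxima occur where both diagonal entries negative: (4, 0). Count: 1.

1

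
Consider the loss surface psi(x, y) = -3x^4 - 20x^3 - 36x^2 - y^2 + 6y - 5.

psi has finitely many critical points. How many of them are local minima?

psi separates as a function of x plus a function of y, so ∇psi=0 decouples.
∂psi/∂x = -12x(x + 2)(x + 3) = 0 at x ∈ {-3, -2, 0}; ∂psi/∂y = -2(y - 3) = 0 at y ∈ {3}.
The Hessian is diagonal: diag(psi_xx, psi_yy). Second derivatives: psi_xx(-3)=-36, psi_xx(-2)=24, psi_xx(0)=-72; psi_yy(3)=-2.
Local minima occur where both diagonal entries positive: none. Count: 0.

0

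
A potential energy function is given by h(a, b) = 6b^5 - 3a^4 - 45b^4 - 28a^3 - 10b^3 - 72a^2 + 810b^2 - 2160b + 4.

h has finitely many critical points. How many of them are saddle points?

h separates as a function of a plus a function of b, so ∇h=0 decouples.
∂h/∂a = -12a(a + 3)(a + 4) = 0 at a ∈ {-4, -3, 0}; ∂h/∂b = 30(b - 4)(b - 3)(b - 2)(b + 3) = 0 at b ∈ {-3, 2, 3, 4}.
The Hessian is diagonal: diag(h_aa, h_bb). Second derivatives: h_aa(-4)=-48, h_aa(-3)=36, h_aa(0)=-144; h_bb(-3)=-6300, h_bb(2)=300, h_bb(3)=-180, h_bb(4)=420.
Saddle points occur where the two diagonal entries have opposite signs: (-4, 2), (-4, 4), (-3, -3), (-3, 3), (0, 2), (0, 4). Count: 6.

6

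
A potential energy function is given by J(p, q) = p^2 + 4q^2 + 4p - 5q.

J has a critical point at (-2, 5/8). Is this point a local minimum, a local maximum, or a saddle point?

The Hessian of J is constant: H = [[2, 0], [0, 8]].
det(H) = 2·8 − 0² = 16.
det(H) > 0 and tr(H) = 10 > 0, so H is positive definite and the point is a local minimum.

local minimum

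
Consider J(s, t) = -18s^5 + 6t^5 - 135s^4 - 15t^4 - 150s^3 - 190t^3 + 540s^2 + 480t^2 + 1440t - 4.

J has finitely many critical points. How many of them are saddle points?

8

J separates as a function of s plus a function of t, so ∇J=0 decouples.
∂J/∂s = -90s(s - 1)(s + 3)(s + 4) = 0 at s ∈ {-4, -3, 0, 1}; ∂J/∂t = 30(t - 4)(t - 3)(t + 1)(t + 4) = 0 at t ∈ {-4, -1, 3, 4}.
The Hessian is diagonal: diag(J_ss, J_tt). Second derivatives: J_ss(-4)=1800, J_ss(-3)=-1080, J_ss(0)=1080, J_ss(1)=-1800; J_tt(-4)=-5040, J_tt(-1)=1800, J_tt(3)=-840, J_tt(4)=1200.
Saddle points occur where the two diagonal entries have opposite signs: (-4, -4), (-4, 3), (-3, -1), (-3, 4), (0, -4), (0, 3), (1, -1), (1, 4). Count: 8.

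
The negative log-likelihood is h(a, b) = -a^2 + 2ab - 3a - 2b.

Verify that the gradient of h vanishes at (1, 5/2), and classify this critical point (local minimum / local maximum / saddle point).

saddle point

∇h = (-2a + 2b - 3, 2a - 2); substituting (1, 5/2) gives ∇h = (0, 0), so (1, 5/2) is indeed a critical point.
The Hessian of h is constant: H = [[-2, 2], [2, 0]].
det(H) = (-2)·0 − 2² = -4.
Since det(H) < 0, H is indefinite and the critical point is a saddle point.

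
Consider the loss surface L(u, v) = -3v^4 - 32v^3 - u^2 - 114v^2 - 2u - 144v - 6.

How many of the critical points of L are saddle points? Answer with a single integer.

L separates as a function of u plus a function of v, so ∇L=0 decouples.
∂L/∂u = -2(u + 1) = 0 at u ∈ {-1}; ∂L/∂v = -12(v + 1)(v + 3)(v + 4) = 0 at v ∈ {-4, -3, -1}.
The Hessian is diagonal: diag(L_uu, L_vv). Second derivatives: L_uu(-1)=-2; L_vv(-4)=-36, L_vv(-3)=24, L_vv(-1)=-72.
Saddle points occur where the two diagonal entries have opposite signs: (-1, -3). Count: 1.

1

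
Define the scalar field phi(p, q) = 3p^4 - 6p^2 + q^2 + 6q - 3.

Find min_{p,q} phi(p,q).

-15

phi(p,q) separates as A(p) + B(q) − 3, so its minimum is min A + min B − 3.
A'(p) = 12p(p - 1)(p + 1) vanishes at p ∈ {-1, 0, 1}; B'(q) = 2q + 6 vanishes at q ∈ {-3}.
Local minima of A (where A''>0): A(-1)=-3, A(1)=-3. Local minima of B: B(-3)=-9.
So the global minimum of phi is A(-1) + B(-3) − 3 = -3 − 9 − 3 = -15, attained at (-1, -3).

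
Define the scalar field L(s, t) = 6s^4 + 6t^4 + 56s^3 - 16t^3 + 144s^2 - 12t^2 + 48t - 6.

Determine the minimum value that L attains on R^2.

-44

L(s,t) separates as P(s) + Q(t) − 6, so its minimum is min P + min Q − 6.
P'(s) = 24s(s + 3)(s + 4) vanishes at s ∈ {-4, -3, 0}; Q'(t) = 24(t - 2)(t - 1)(t + 1) vanishes at t ∈ {-1, 1, 2}.
Local minima of P (where P''>0): P(-4)=256, P(0)=0. Local minima of Q: Q(-1)=-38, Q(2)=16.
So the global minimum of L is P(0) + Q(-1) − 6 = 0 − 38 − 6 = -44, attained at (0, -1).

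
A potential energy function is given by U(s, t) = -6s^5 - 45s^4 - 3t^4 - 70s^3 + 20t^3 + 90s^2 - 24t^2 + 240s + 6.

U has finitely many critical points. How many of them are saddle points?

U separates as a function of s plus a function of t, so ∇U=0 decouples.
∂U/∂s = -30(s - 1)(s + 1)(s + 2)(s + 4) = 0 at s ∈ {-4, -2, -1, 1}; ∂U/∂t = -12t(t - 4)(t - 1) = 0 at t ∈ {0, 1, 4}.
The Hessian is diagonal: diag(U_ss, U_tt). Second derivatives: U_ss(-4)=900, U_ss(-2)=-180, U_ss(-1)=180, U_ss(1)=-900; U_tt(0)=-48, U_tt(1)=36, U_tt(4)=-144.
Saddle points occur where the two diagonal entries have opposite signs: (-4, 0), (-4, 4), (-2, 1), (-1, 0), (-1, 4), (1, 1). Count: 6.

6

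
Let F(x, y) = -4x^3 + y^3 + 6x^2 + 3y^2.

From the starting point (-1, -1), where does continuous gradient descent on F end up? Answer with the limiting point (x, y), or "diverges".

(0, 0)

F is separable, so gradient descent decouples: x follows -∂F/∂x, y follows -∂F/∂y.
∂F/∂x = -12x(x - 1); at x=-1 this is -24, so x increases.
∂F/∂y = 3y(y + 2); at y=-1 this is -3, so y increases.
x converges to its nearest critical value 0 (a local min of the x-part); y converges to 0. The iterate converges to (0, 0).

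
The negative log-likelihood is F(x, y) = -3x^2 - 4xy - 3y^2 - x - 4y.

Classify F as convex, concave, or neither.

F is quadratic, so its Hessian is the constant matrix H = [[-6, -4], [-4, -6]].
det(H) = 20, tr(H) = -12.
det(H) > 0 and tr(H) < 0, so H is negative definite everywhere: concave.

concave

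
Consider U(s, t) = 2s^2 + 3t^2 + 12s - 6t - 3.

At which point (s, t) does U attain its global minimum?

(-3, 1)

U(s,t) separates as P(s) + Q(t) − 3, so its minimum is min P + min Q − 3.
P'(s) = 4s + 12 vanishes at s ∈ {-3}; Q'(t) = 6(t - 1) vanishes at t ∈ {1}.
Local minima of P (where P''>0): P(-3)=-18. Local minima of Q: Q(1)=-3.
So the global minimum of U is P(-3) + Q(1) − 3 = -18 − 3 − 3 = -24, attained at (-3, 1).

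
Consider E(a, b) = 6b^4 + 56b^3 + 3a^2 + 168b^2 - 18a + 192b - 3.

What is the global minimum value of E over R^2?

-158

E(a,b) separates as P(a) + Q(b) − 3, so its minimum is min P + min Q − 3.
P'(a) = 6a - 18 vanishes at a ∈ {3}; Q'(b) = 24(b + 1)(b + 2)(b + 4) vanishes at b ∈ {-4, -2, -1}.
Local minima of P (where P''>0): P(3)=-27. Local minima of Q: Q(-4)=-128, Q(-1)=-74.
So the global minimum of E is P(3) + Q(-4) − 3 = -27 − 128 − 3 = -158, attained at (3, -4).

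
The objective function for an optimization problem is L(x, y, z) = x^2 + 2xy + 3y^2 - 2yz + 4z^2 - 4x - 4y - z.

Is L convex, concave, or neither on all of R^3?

convex

L is quadratic, so its Hessian is the constant matrix H = [[2, 2, 0], [2, 6, -2], [0, -2, 8]].
Leading principal minors: 2, 8, 56.
All positive ⇒ H ≻ 0 ⇒ convex.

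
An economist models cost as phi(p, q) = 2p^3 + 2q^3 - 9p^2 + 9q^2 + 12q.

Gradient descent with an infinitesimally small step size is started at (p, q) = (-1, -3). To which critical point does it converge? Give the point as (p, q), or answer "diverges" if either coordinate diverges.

phi is separable, so gradient descent decouples: p follows -∂phi/∂p, q follows -∂phi/∂q.
∂phi/∂p = 6p(p - 3); at p=-1 this is 24, so p decreases.
∂phi/∂q = 6(q + 1)(q + 2); at q=-3 this is 12, so q decreases.
The p-coordinate has no critical point in that direction and runs off to infinity.

diverges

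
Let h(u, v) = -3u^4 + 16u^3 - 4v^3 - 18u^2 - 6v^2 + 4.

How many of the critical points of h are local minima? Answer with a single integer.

1

h separates as a function of u plus a function of v, so ∇h=0 decouples.
∂h/∂u = -12u(u - 3)(u - 1) = 0 at u ∈ {0, 1, 3}; ∂h/∂v = -12v(v + 1) = 0 at v ∈ {-1, 0}.
The Hessian is diagonal: diag(h_uu, h_vv). Second derivatives: h_uu(0)=-36, h_uu(1)=24, h_uu(3)=-72; h_vv(-1)=12, h_vv(0)=-12.
Local minima occur where both diagonal entries positive: (1, -1). Count: 1.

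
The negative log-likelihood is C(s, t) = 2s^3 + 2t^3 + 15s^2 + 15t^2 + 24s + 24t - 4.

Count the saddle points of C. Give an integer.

C separates as a function of s plus a function of t, so ∇C=0 decouples.
∂C/∂s = 6(s + 1)(s + 4) = 0 at s ∈ {-4, -1}; ∂C/∂t = 6(t + 1)(t + 4) = 0 at t ∈ {-4, -1}.
The Hessian is diagonal: diag(C_ss, C_tt). Second derivatives: C_ss(-4)=-18, C_ss(-1)=18; C_tt(-4)=-18, C_tt(-1)=18.
Saddle points occur where the two diagonal entries have opposite signs: (-4, -1), (-1, -4). Count: 2.

2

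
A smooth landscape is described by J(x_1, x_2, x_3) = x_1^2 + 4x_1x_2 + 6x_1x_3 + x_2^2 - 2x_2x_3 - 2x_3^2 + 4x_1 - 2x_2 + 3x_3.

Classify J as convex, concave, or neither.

J is quadratic, so its Hessian is the constant matrix H = [[2, 4, 6], [4, 2, -2], [6, -2, -4]].
Leading principal minors: 2, -12, -128.
Neither pattern holds ⇒ H is indefinite ⇒ neither convex nor concave.

neither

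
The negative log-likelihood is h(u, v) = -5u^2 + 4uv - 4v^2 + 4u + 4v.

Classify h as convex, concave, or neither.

h is quadratic, so its Hessian is the constant matrix H = [[-10, 4], [4, -8]].
det(H) = 64, tr(H) = -18.
det(H) > 0 and tr(H) < 0, so H is negative definite everywhere: concave.

concave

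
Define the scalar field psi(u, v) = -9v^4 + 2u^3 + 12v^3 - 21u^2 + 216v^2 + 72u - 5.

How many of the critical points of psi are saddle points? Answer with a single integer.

3

psi separates as a function of u plus a function of v, so ∇psi=0 decouples.
∂psi/∂u = 6(u - 4)(u - 3) = 0 at u ∈ {3, 4}; ∂psi/∂v = -36v(v - 4)(v + 3) = 0 at v ∈ {-3, 0, 4}.
The Hessian is diagonal: diag(psi_uu, psi_vv). Second derivatives: psi_uu(3)=-6, psi_uu(4)=6; psi_vv(-3)=-756, psi_vv(0)=432, psi_vv(4)=-1008.
Saddle points occur where the two diagonal entries have opposite signs: (3, 0), (4, -3), (4, 4). Count: 3.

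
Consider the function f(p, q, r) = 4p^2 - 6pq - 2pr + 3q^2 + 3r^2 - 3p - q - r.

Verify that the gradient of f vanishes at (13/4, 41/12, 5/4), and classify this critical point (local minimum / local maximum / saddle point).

∇f = (8p - 6q - 2r - 3, -6p + 6q - 1, -2p + 6r - 1); substituting (13/4, 41/12, 5/4) gives ∇f = (0, 0, 0), so (13/4, 41/12, 5/4) is indeed a critical point.
The Hessian is constant: H = [[8, -6, -2], [-6, 6, 0], [-2, 0, 6]].
Leading principal minors: Δ₁ = 8, Δ₂ = 12, Δ₃ = 48.
All leading minors are positive, so H is positive definite: a local minimum.

local minimum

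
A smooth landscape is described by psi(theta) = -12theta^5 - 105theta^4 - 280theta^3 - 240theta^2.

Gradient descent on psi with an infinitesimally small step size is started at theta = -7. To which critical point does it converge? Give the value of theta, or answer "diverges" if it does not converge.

-4

psi'(theta) = -60theta(theta + 1)(theta + 2)(theta + 4), so psi'(-7) = -37800.
Gradient descent moves in the -psi' direction, i.e. theta is increasing.
The nearest critical point in that direction is theta = -4, where psi'' = 1440 > 0 (a local minimum). The iterate converges there.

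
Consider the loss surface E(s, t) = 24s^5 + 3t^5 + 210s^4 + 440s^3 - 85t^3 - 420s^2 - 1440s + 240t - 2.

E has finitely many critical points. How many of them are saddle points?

E separates as a function of s plus a function of t, so ∇E=0 decouples.
∂E/∂s = 120(s - 1)(s + 1)(s + 3)(s + 4) = 0 at s ∈ {-4, -3, -1, 1}; ∂E/∂t = 15(t - 4)(t - 1)(t + 1)(t + 4) = 0 at t ∈ {-4, -1, 1, 4}.
The Hessian is diagonal: diag(E_ss, E_tt). Second derivatives: E_ss(-4)=-1800, E_ss(-3)=960, E_ss(-1)=-1440, E_ss(1)=4800; E_tt(-4)=-1800, E_tt(-1)=450, E_tt(1)=-450, E_tt(4)=1800.
Saddle points occur where the two diagonal entries have opposite signs: (-4, -1), (-4, 4), (-3, -4), (-3, 1), (-1, -1), (-1, 4), (1, -4), (1, 1). Count: 8.

8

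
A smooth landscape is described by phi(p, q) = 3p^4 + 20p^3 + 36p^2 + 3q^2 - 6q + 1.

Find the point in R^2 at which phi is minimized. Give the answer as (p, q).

phi(p,q) separates as A(p) + B(q) + 1, so its minimum is min A + min B + 1.
A'(p) = 12p(p + 2)(p + 3) vanishes at p ∈ {-3, -2, 0}; B'(q) = 6q - 6 vanishes at q ∈ {1}.
Local minima of A (where A''>0): A(-3)=27, A(0)=0. Local minima of B: B(1)=-3.
So the global minimum of phi is A(0) + B(1) + 1 = 0 − 3 + 1 = -2, attained at (0, 1).

(0, 1)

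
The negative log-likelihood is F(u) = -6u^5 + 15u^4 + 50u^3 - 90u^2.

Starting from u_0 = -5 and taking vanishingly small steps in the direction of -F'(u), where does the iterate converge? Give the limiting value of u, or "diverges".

-2

F'(u) = -30u(u - 3)(u - 1)(u + 2), so F'(-5) = -21600.
Gradient descent moves in the -F' direction, i.e. u is increasing.
The nearest critical point in that direction is u = -2, where F'' = 900 > 0 (a local minimum). The iterate converges there.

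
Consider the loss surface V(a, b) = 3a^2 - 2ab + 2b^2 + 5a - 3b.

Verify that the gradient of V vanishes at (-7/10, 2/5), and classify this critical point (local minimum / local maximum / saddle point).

local minimum

∇V = (6a - 2b + 5, -2a + 4b - 3); substituting (-7/10, 2/5) gives ∇V = (0, 0), so (-7/10, 2/5) is indeed a critical point.
The Hessian of V is constant: H = [[6, -2], [-2, 4]].
det(H) = 6·4 − (-2)² = 20.
det(H) > 0 and tr(H) = 10 > 0, so H is positive definite and the point is a local minimum.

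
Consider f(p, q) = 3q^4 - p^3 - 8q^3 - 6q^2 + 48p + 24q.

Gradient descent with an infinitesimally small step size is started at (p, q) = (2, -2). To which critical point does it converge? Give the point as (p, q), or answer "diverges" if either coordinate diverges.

(-4, -1)

f is separable, so gradient descent decouples: p follows -∂f/∂p, q follows -∂f/∂q.
∂f/∂p = -3(p - 4)(p + 4); at p=2 this is 36, so p decreases.
∂f/∂q = 12(q - 2)(q - 1)(q + 1); at q=-2 this is -144, so q increases.
p converges to its nearest critical value -4 (a local min of the p-part); q converges to -1. The iterate converges to (-4, -1).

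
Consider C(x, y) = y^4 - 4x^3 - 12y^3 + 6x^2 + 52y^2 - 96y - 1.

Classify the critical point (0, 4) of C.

The mixed partial ∂²C/∂x∂y is 0, so the Hessian at any point is diag(C_xx, C_yy) = diag(12(-2x + 1), 4(3y^2 - 18y + 26)).
At (0, 4): H = diag(12, 8).
Both eigenvalues are positive, so H is positive definite: a local minimum.

local minimum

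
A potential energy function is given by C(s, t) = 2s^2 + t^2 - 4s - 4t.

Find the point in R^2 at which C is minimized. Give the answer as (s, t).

C(s,t) separates as P(s) + Q(t), so its minimum is min P + min Q.
P'(s) = 4s - 4 vanishes at s ∈ {1}; Q'(t) = 2(t - 2) vanishes at t ∈ {2}.
Local minima of P (where P''>0): P(1)=-2. Local minima of Q: Q(2)=-4.
So the global minimum of C is P(1) + Q(2) = -2 − 4 = -6, attained at (1, 2).

(1, 2)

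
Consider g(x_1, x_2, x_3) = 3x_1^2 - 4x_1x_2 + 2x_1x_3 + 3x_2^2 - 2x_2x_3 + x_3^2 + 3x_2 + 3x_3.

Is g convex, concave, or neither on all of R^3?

g is quadratic, so its Hessian is the constant matrix H = [[6, -4, 2], [-4, 6, -2], [2, -2, 2]].
Leading principal minors: 6, 20, 24.
All positive ⇒ H ≻ 0 ⇒ convex.

convex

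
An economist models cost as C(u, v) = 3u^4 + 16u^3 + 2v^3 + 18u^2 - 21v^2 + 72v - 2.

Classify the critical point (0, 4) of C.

local minimum

The mixed partial ∂²C/∂u∂v is 0, so the Hessian at any point is diag(C_uu, C_vv) = diag(12(3u^2 + 8u + 3), 6(2v - 7)).
At (0, 4): H = diag(36, 6).
Both eigenvalues are positive, so H is positive definite: a local minimum.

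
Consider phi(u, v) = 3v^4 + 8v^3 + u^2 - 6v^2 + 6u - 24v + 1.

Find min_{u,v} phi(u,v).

phi(u,v) separates as P(u) + Q(v) + 1, so its minimum is min P + min Q + 1.
P'(u) = 2u + 6 vanishes at u ∈ {-3}; Q'(v) = 12(v - 1)(v + 1)(v + 2) vanishes at v ∈ {-2, -1, 1}.
Local minima of P (where P''>0): P(-3)=-9. Local minima of Q: Q(-2)=8, Q(1)=-19.
So the global minimum of phi is P(-3) + Q(1) + 1 = -9 − 19 + 1 = -27, attained at (-3, 1).

-27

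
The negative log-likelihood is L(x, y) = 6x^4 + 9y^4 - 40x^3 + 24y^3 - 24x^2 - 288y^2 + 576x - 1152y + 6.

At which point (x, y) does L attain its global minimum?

L(x,y) separates as P(x) + Q(y) + 6, so its minimum is min P + min Q + 6.
P'(x) = 24(x - 4)(x - 3)(x + 2) vanishes at x ∈ {-2, 3, 4}; Q'(y) = 36(y - 4)(y + 2)(y + 4) vanishes at y ∈ {-4, -2, 4}.
Local minima of P (where P''>0): P(-2)=-832, P(4)=896. Local minima of Q: Q(-4)=768, Q(4)=-5376.
So the global minimum of L is P(-2) + Q(4) + 6 = -832 − 5376 + 6 = -6202, attained at (-2, 4).

(-2, 4)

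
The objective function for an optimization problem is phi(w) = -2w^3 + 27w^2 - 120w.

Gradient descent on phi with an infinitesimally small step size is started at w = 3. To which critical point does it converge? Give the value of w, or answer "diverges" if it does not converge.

4

phi'(w) = -6(w - 5)(w - 4), so phi'(3) = -12.
Gradient descent moves in the -phi' direction, i.e. w is increasing.
The nearest critical point in that direction is w = 4, where phi'' = 6 > 0 (a local minimum). The iterate converges there.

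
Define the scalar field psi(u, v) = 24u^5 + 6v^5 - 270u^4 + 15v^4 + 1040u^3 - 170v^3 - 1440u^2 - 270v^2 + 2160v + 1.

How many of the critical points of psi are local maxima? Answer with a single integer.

4

psi separates as a function of u plus a function of v, so ∇psi=0 decouples.
∂psi/∂u = 120u(u - 4)(u - 3)(u - 2) = 0 at u ∈ {0, 2, 3, 4}; ∂psi/∂v = 30(v - 3)(v - 2)(v + 3)(v + 4) = 0 at v ∈ {-4, -3, 2, 3}.
The Hessian is diagonal: diag(psi_uu, psi_vv). Second derivatives: psi_uu(0)=-2880, psi_uu(2)=480, psi_uu(3)=-360, psi_uu(4)=960; psi_vv(-4)=-1260, psi_vv(-3)=900, psi_vv(2)=-900, psi_vv(3)=1260.
Local maxima occur where both diagonal entries negative: (0, -4), (0, 2), (3, -4), (3, 2). Count: 4.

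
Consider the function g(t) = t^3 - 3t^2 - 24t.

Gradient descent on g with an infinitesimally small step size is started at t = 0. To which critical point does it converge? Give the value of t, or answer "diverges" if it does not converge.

4

g'(t) = 3(t - 4)(t + 2), so g'(0) = -24.
Gradient descent moves in the -g' direction, i.e. t is increasing.
The nearest critical point in that direction is t = 4, where g'' = 18 > 0 (a local minimum). The iterate converges there.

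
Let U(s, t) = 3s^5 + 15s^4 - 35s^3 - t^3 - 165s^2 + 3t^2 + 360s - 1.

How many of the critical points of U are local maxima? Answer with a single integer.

U separates as a function of s plus a function of t, so ∇U=0 decouples.
∂U/∂s = 15(s - 2)(s - 1)(s + 3)(s + 4) = 0 at s ∈ {-4, -3, 1, 2}; ∂U/∂t = -3t(t - 2) = 0 at t ∈ {0, 2}.
The Hessian is diagonal: diag(U_ss, U_tt). Second derivatives: U_ss(-4)=-450, U_ss(-3)=300, U_ss(1)=-300, U_ss(2)=450; U_tt(0)=6, U_tt(2)=-6.
Local maxima occur where both diagonal entries negative: (-4, 2), (1, 2). Count: 2.

2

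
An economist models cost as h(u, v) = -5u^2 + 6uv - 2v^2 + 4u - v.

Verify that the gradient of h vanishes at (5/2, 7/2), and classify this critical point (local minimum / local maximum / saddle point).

local maximum

∇h = (-10u + 6v + 4, 6u - 4v - 1); substituting (5/2, 7/2) gives ∇h = (0, 0), so (5/2, 7/2) is indeed a critical point.
The Hessian of h is constant: H = [[-10, 6], [6, -4]].
det(H) = (-10)·(-4) − 6² = 4.
det(H) > 0 and tr(H) = -14 < 0, so H is negative definite and the point is a local maximum.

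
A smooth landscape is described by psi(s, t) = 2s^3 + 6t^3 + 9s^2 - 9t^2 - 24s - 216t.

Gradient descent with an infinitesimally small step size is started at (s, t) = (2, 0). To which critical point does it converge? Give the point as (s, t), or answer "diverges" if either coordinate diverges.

(1, 4)

psi is separable, so gradient descent decouples: s follows -∂psi/∂s, t follows -∂psi/∂t.
∂psi/∂s = 6(s - 1)(s + 4); at s=2 this is 36, so s decreases.
∂psi/∂t = 18(t - 4)(t + 3); at t=0 this is -216, so t increases.
s converges to its nearest critical value 1 (a local min of the s-part); t converges to 4. The iterate converges to (1, 4).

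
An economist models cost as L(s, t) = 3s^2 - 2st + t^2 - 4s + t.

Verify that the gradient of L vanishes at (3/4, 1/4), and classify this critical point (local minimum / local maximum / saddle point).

∇L = (6s - 2t - 4, -2s + 2t + 1); substituting (3/4, 1/4) gives ∇L = (0, 0), so (3/4, 1/4) is indeed a critical point.
The Hessian of L is constant: H = [[6, -2], [-2, 2]].
det(H) = 6·2 − (-2)² = 8.
det(H) > 0 and tr(H) = 8 > 0, so H is positive definite and the point is a local minimum.

local minimum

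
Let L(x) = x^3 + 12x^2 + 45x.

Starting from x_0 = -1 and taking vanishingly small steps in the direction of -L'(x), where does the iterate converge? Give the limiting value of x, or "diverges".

L'(x) = 3(x + 3)(x + 5), so L'(-1) = 24.
Gradient descent moves in the -L' direction, i.e. x is decreasing.
The nearest critical point in that direction is x = -3, where L'' = 6 > 0 (a local minimum). The iterate converges there.

-3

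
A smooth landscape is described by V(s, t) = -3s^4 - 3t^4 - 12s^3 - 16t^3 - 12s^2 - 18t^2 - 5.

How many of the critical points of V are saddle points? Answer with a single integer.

V separates as a function of s plus a function of t, so ∇V=0 decouples.
∂V/∂s = -12s(s + 1)(s + 2) = 0 at s ∈ {-2, -1, 0}; ∂V/∂t = -12t(t + 1)(t + 3) = 0 at t ∈ {-3, -1, 0}.
The Hessian is diagonal: diag(V_ss, V_tt). Second derivatives: V_ss(-2)=-24, V_ss(-1)=12, V_ss(0)=-24; V_tt(-3)=-72, V_tt(-1)=24, V_tt(0)=-36.
Saddle points occur where the two diagonal entries have opposite signs: (-2, -1), (-1, -3), (-1, 0), (0, -1). Count: 4.

4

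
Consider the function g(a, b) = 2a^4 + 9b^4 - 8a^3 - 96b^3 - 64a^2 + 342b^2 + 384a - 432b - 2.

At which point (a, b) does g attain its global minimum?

g(a,b) separates as P(a) + Q(b) − 2, so its minimum is min P + min Q − 2.
P'(a) = 8(a - 4)(a - 3)(a + 4) vanishes at a ∈ {-4, 3, 4}; Q'(b) = 36(b - 4)(b - 3)(b - 1) vanishes at b ∈ {1, 3, 4}.
Local minima of P (where P''>0): P(-4)=-1536, P(4)=512. Local minima of Q: Q(1)=-177, Q(4)=-96.
So the global minimum of g is P(-4) + Q(1) − 2 = -1536 − 177 − 2 = -1715, attained at (-4, 1).

(-4, 1)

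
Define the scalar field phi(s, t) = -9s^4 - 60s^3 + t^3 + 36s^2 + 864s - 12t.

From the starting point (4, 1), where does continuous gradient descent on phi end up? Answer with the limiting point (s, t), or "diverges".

phi is separable, so gradient descent decouples: s follows -∂phi/∂s, t follows -∂phi/∂t.
∂phi/∂s = -36(s - 2)(s + 3)(s + 4); at s=4 this is -4032, so s increases.
∂phi/∂t = 3(t - 2)(t + 2); at t=1 this is -9, so t increases.
The s-coordinate has no critical point in that direction and runs off to infinity.

diverges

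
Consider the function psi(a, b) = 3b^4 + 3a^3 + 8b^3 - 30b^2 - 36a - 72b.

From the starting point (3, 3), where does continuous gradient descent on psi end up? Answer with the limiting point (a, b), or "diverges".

psi is separable, so gradient descent decouples: a follows -∂psi/∂a, b follows -∂psi/∂b.
∂psi/∂a = 9(a - 2)(a + 2); at a=3 this is 45, so a decreases.
∂psi/∂b = 12(b - 2)(b + 1)(b + 3); at b=3 this is 288, so b decreases.
a converges to its nearest critical value 2 (a local min of the a-part); b converges to 2. The iterate converges to (2, 2).

(2, 2)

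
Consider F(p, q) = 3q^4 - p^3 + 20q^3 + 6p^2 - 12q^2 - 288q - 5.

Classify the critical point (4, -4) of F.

The mixed partial ∂²F/∂p∂q is 0, so the Hessian at any point is diag(F_pp, F_qq) = diag(6(-p + 2), 12(3q^2 + 10q - 2)).
At (4, -4): H = diag(-12, 72).
The eigenvalues have opposite signs, so H is indefinite: a saddle point.

saddle point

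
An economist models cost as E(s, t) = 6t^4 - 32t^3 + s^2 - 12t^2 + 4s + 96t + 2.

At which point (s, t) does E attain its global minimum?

E(s,t) separates as P(s) + Q(t) + 2, so its minimum is min P + min Q + 2.
P'(s) = 2s + 4 vanishes at s ∈ {-2}; Q'(t) = 24(t - 4)(t - 1)(t + 1) vanishes at t ∈ {-1, 1, 4}.
Local minima of P (where P''>0): P(-2)=-4. Local minima of Q: Q(-1)=-70, Q(4)=-320.
So the global minimum of E is P(-2) + Q(4) + 2 = -4 − 320 + 2 = -322, attained at (-2, 4).

(-2, 4)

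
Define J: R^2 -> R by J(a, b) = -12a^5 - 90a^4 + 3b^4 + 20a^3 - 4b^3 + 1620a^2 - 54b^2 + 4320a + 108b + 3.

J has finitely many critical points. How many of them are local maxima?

J separates as a function of a plus a function of b, so ∇J=0 decouples.
∂J/∂a = -60(a - 3)(a + 2)(a + 3)(a + 4) = 0 at a ∈ {-4, -3, -2, 3}; ∂J/∂b = 12(b - 3)(b - 1)(b + 3) = 0 at b ∈ {-3, 1, 3}.
The Hessian is diagonal: diag(J_aa, J_bb). Second derivatives: J_aa(-4)=840, J_aa(-3)=-360, J_aa(-2)=600, J_aa(3)=-12600; J_bb(-3)=288, J_bb(1)=-96, J_bb(3)=144.
Local maxima occur where both diagonal entries negative: (-3, 1), (3, 1). Count: 2.

2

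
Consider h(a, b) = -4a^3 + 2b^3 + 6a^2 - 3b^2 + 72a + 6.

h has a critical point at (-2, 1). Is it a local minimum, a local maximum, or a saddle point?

local minimum

The mixed partial ∂²h/∂a∂b is 0, so the Hessian at any point is diag(h_aa, h_bb) = diag(12(-2a + 1), 6(2b - 1)).
At (-2, 1): H = diag(60, 6).
Both eigenvalues are positive, so H is positive definite: a local minimum.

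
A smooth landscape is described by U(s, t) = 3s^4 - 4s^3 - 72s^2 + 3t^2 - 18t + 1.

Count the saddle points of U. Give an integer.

1

U separates as a function of s plus a function of t, so ∇U=0 decouples.
∂U/∂s = 12s(s - 4)(s + 3) = 0 at s ∈ {-3, 0, 4}; ∂U/∂t = 6(t - 3) = 0 at t ∈ {3}.
The Hessian is diagonal: diag(U_ss, U_tt). Second derivatives: U_ss(-3)=252, U_ss(0)=-144, U_ss(4)=336; U_tt(3)=6.
Saddle points occur where the two diagonal entries have opposite signs: (0, 3). Count: 1.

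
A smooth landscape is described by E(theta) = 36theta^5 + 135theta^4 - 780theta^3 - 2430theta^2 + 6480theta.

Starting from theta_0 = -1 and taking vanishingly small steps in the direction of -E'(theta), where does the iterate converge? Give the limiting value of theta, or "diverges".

E'(theta) = 180(theta - 3)(theta - 1)(theta + 3)(theta + 4), so E'(-1) = 8640.
Gradient descent moves in the -E' direction, i.e. theta is decreasing.
The nearest critical point in that direction is theta = -3, where E'' = 4320 > 0 (a local minimum). The iterate converges there.

-3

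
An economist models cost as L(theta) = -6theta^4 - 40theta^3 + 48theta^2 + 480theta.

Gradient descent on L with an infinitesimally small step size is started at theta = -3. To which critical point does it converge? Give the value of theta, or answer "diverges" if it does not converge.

-2

L'(theta) = -24(theta - 2)(theta + 2)(theta + 5), so L'(-3) = -240.
Gradient descent moves in the -L' direction, i.e. theta is increasing.
The nearest critical point in that direction is theta = -2, where L'' = 288 > 0 (a local minimum). The iterate converges there.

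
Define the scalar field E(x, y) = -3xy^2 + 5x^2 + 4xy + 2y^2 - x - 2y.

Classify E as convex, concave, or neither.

neither

The term -3xy^2 is cubic, so the Hessian is not constant.
∂²E/∂y² = -6x + 4, which takes both signs as x varies (negative for sufficiently large x). A diagonal entry of the Hessian changing sign means the Hessian is neither positive- nor negative-semidefinite on all of R^2.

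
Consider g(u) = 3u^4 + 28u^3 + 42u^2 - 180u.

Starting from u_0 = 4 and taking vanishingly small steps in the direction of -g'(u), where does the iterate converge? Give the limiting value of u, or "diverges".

1

g'(u) = 12(u - 1)(u + 3)(u + 5), so g'(4) = 2268.
Gradient descent moves in the -g' direction, i.e. u is decreasing.
The nearest critical point in that direction is u = 1, where g'' = 288 > 0 (a local minimum). The iterate converges there.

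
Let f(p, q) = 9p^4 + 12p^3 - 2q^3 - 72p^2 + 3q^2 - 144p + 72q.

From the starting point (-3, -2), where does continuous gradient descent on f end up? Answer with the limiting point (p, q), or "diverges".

f is separable, so gradient descent decouples: p follows -∂f/∂p, q follows -∂f/∂q.
∂f/∂p = 36(p - 2)(p + 1)(p + 2); at p=-3 this is -360, so p increases.
∂f/∂q = -6(q - 4)(q + 3); at q=-2 this is 36, so q decreases.
p converges to its nearest critical value -2 (a local min of the p-part); q converges to -3. The iterate converges to (-2, -3).

(-2, -3)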